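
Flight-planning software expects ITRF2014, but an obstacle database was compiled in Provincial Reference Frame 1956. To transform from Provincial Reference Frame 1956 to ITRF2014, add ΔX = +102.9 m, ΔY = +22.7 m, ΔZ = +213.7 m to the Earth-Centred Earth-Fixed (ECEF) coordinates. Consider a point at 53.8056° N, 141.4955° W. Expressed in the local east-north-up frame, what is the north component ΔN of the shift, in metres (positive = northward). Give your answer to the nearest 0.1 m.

The local north axis is (−sin φ cos λ, −sin φ sin λ, cos φ), giving ΔN = 64.985 + 11.405 + 126.196 = 202.59 m.

ΔN = 202.6 m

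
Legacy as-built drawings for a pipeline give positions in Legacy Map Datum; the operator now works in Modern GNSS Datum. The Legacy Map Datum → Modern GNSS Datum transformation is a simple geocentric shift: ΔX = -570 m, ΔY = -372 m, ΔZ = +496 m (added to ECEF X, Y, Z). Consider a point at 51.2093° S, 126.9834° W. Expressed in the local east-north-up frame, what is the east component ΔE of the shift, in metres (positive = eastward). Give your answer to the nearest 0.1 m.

ΔE = -231.5 m

The local east axis at (φ, λ) is (−sin λ, cos λ, 0), so ΔE = −sin(-126.9834°)·(-570) + cos(-126.9834°)·(-372) = -231.53 m.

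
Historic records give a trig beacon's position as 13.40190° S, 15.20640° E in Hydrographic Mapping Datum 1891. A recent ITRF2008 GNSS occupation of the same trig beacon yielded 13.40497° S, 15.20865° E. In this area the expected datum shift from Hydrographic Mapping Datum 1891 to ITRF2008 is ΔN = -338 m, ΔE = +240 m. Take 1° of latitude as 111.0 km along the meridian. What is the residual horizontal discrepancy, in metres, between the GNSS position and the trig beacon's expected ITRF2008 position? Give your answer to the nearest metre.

4 m

Observed coordinate differences: Δφ = -0.00307°, Δλ = +0.00225°.
Converting to metres (1° lat = 111000 m, cos φ = 0.972768): observed ΔN = -340.8 m, observed ΔE = 242.9 m.
Subtracting the expected shift leaves a residual of -340.8 − (-338) = -2.8 m north and 242.9 − (240) = 2.9 m east.
Residual distance = √((-2.8)² + 2.9²) = 4.0 m.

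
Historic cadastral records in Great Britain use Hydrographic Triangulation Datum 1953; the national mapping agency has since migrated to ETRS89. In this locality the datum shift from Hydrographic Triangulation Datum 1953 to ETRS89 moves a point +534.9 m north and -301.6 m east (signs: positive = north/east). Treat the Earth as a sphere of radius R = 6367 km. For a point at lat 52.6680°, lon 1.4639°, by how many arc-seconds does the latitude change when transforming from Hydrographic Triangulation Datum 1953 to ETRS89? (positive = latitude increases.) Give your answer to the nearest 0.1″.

Δφ = 17.3″

On a sphere of radius R, 1 rad of latitude = R, so Δφ = ΔN / R = 534.9 / 6367000 = 8.4011e-05 rad = 17.329″.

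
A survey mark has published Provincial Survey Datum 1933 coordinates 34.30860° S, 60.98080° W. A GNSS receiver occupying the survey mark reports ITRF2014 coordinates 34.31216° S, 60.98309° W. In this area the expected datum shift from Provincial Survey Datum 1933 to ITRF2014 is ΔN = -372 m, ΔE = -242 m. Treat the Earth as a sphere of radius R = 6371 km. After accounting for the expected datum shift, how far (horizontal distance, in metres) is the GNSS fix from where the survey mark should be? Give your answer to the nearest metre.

Observed coordinate differences: Δφ = -0.00356°, Δλ = -0.00229°.
Converting to metres (1° lat = 111195 m, cos φ = 0.826014): observed ΔN = -395.9 m, observed ΔE = -210.3 m.
Subtracting the expected shift leaves a residual of -395.9 − (-372) = -23.9 m north and -210.3 − (-242) = 31.7 m east.
Residual distance = √((-23.9)² + 31.7²) = 39.6 m.

40 m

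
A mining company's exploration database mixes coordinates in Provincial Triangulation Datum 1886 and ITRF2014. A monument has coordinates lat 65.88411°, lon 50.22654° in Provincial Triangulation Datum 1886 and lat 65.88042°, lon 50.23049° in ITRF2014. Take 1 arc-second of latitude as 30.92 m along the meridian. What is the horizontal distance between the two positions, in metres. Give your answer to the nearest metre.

448 m

Δφ = 65.88042° − 65.88411° = -0.00369°; Δλ = 50.23049° − 50.22654° = +0.00395°.
1° of latitude = 3600 × 30.92 = 111312 m.
ΔN = Δφ × 111312 = -410.7 m; ΔE = Δλ × 111312 × cos(65.88411°) = +0.00395 × 111312 × 0.408584 = 179.6 m.
Distance = √(ΔE² + ΔN²) = √(179.6² + (-410.7)²) = 448.3 m.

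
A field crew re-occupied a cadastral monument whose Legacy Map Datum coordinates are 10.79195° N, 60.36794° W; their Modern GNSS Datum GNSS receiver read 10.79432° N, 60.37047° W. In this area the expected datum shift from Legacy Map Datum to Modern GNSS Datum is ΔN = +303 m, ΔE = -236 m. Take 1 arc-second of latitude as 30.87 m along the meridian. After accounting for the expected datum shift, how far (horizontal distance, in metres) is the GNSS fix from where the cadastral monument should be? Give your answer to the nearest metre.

56 m

Observed coordinate differences: Δφ = +0.00237°, Δλ = -0.00253°.
Converting to metres (1° lat = 111132 m, cos φ = 0.982314): observed ΔN = 263.4 m, observed ΔE = -276.2 m.
Subtracting the expected shift leaves a residual of 263.4 − (303) = -39.6 m north and -276.2 − (-236) = -40.2 m east.
Residual distance = √((-39.6)² + (-40.2)²) = 56.4 m.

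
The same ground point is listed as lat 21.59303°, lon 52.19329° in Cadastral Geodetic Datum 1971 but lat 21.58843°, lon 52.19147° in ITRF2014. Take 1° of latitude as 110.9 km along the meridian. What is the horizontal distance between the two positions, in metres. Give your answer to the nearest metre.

544 m

Δφ = 21.58843° − 21.59303° = -0.00460°; Δλ = 52.19147° − 52.19329° = -0.00182°.
ΔN = Δφ × 110900 = -510.1 m; ΔE = Δλ × 110900 × cos(21.59303°) = -0.00182 × 110900 × 0.929821 = -187.7 m.
Distance = √(ΔE² + ΔN²) = √((-187.7)² + (-510.1)²) = 543.6 m.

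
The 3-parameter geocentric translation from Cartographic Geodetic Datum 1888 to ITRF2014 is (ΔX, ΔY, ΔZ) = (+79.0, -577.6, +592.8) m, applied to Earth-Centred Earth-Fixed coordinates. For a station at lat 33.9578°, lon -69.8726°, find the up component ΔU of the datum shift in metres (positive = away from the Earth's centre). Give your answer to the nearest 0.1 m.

ΔU = 803.5 m

The local up (radial) axis is (cos φ cos λ, cos φ sin λ, sin φ), giving ΔU = 22.548 + 449.832 + 331.127 = 803.51 m.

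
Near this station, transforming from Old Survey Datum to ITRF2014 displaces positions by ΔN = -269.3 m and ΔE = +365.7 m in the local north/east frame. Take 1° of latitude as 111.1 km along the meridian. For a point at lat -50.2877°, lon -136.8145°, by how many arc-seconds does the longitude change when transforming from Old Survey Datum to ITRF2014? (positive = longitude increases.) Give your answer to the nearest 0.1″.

Δλ = 18.5″

At latitude -50.2877°, cos φ = 0.638933.
1° of longitude at this latitude = 111.1 × cos φ = 70.99 km, so Δλ = 365.7 / 70985.5 = 0.0051518° = 18.546″.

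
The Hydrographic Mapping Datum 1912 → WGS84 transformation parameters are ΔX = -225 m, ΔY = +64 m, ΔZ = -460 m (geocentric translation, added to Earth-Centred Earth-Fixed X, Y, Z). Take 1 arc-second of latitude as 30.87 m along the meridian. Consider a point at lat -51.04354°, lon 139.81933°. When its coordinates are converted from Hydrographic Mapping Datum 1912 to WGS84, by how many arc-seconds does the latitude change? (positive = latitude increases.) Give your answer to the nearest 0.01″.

sin φ = -0.777624, cos φ = 0.628730, sin λ = 0.645200, cos λ = -0.764014.
North component: ΔN = −sin φ cos λ·ΔX − sin φ sin λ·ΔY + cos φ·ΔZ = −(-0.777624)(-0.764014)(-225) − (-0.777624)(0.645200)(64) + (0.628730)(-460) = -123.43 m.
1° of latitude spans 3600 × 30.87 = 111132 m, so Δφ = -123.43 / 111132 × 3600 = -3.998″.

Δφ = -4.00″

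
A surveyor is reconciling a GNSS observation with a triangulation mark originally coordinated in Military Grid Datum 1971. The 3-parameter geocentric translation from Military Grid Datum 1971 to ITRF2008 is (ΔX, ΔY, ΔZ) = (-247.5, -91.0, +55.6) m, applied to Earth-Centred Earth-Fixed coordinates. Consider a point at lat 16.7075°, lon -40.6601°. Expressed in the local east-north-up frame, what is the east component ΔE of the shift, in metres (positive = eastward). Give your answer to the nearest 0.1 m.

ΔE = -230.3 m

The local east axis at (φ, λ) is (−sin λ, cos λ, 0), so ΔE = −sin(-40.6601°)·(-247.5) + cos(-40.6601°)·(-91.0) = -230.30 m.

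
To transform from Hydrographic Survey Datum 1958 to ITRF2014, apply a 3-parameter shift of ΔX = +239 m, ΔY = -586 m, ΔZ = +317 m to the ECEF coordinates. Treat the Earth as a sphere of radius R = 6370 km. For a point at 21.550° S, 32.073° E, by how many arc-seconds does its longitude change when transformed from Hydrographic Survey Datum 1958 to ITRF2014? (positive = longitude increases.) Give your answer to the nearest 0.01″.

Δλ = -21.71″

sin φ = -0.367313, cos φ = 0.930097, sin λ = 0.530999, cos λ = 0.847372.
East component: ΔE = −sin λ·ΔX + cos λ·ΔY = −(0.530999)(239) + (0.847372)(-586) = -623.47 m.
1° of latitude spans πR/180 = 111177 m; at latitude φ, 1° of longitude spans that × cos φ = 103405.9 m, so Δλ = -623.47 / 103405.9 × 3600 = -21.706″.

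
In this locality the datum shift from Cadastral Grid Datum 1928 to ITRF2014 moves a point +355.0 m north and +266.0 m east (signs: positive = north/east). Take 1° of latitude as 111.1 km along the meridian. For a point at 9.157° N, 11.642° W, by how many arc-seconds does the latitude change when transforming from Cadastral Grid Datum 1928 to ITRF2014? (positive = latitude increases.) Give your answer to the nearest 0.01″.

Δφ = 11.50″

1° of latitude = 111.1 km, so Δφ = 355.0 / 111100 = 0.0031953° = 11.503″.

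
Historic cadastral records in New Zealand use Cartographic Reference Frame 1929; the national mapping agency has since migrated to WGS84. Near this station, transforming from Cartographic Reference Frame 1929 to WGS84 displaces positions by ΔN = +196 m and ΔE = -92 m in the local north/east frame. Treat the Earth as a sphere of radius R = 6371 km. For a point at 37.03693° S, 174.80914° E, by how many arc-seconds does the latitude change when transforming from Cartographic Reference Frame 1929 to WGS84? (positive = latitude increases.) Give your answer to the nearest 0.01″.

Δφ = 6.35″

On a sphere of radius R, 1 rad of latitude = R, so Δφ = ΔN / R = 196.0 / 6371000 = 3.0764e-05 rad = 6.346″.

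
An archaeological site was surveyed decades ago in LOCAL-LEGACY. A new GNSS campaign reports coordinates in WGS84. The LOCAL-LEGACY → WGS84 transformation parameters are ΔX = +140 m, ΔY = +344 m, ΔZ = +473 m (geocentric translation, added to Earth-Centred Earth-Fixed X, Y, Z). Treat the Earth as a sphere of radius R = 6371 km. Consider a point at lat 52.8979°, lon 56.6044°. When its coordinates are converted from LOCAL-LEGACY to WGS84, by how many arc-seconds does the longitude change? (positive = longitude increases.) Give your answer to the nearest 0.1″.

sin φ = 0.797562, cos φ = 0.603237, sin λ = 0.834890, cos λ = 0.550417.
East component: ΔE = −sin λ·ΔX + cos λ·ΔY = −(0.834890)(140) + (0.550417)(344) = 72.46 m.
1° of latitude spans πR/180 = 111195 m; at latitude φ, 1° of longitude spans that × cos φ = 67076.9 m, so Δλ = 72.46 / 67076.9 × 3600 = 3.889″.

Δλ = 3.9″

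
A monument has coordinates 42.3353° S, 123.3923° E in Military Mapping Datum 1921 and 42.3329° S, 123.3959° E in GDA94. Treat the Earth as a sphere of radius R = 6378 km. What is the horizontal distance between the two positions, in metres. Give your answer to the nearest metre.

Δφ = -42.3329° − -42.3353° = +0.0024°; Δλ = 123.3959° − 123.3923° = +0.0036°.
1° along a meridian = πR/180 = 111317 m.
ΔN = Δφ × 111317 = 267.2 m; ΔE = Δλ × 111317 × cos(-42.3353°) = +0.0036 × 111317 × 0.739216 = 296.2 m.
Distance = √(ΔE² + ΔN²) = √(296.2² + 267.2²) = 398.9 m.

399 m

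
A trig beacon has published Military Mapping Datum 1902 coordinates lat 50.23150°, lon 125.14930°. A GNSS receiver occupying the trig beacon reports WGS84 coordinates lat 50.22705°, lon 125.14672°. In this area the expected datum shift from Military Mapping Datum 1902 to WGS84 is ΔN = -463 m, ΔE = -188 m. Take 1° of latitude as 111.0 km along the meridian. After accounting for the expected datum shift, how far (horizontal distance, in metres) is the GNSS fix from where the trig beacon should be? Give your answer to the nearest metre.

Observed coordinate differences: Δφ = -0.00445°, Δλ = -0.00258°.
Converting to metres (1° lat = 111000 m, cos φ = 0.639687): observed ΔN = -493.9 m, observed ΔE = -183.2 m.
Subtracting the expected shift leaves a residual of -493.9 − (-463) = -30.9 m north and -183.2 − (-188) = 4.8 m east.
Residual distance = √((-30.9)² + 4.8²) = 31.3 m.

31 m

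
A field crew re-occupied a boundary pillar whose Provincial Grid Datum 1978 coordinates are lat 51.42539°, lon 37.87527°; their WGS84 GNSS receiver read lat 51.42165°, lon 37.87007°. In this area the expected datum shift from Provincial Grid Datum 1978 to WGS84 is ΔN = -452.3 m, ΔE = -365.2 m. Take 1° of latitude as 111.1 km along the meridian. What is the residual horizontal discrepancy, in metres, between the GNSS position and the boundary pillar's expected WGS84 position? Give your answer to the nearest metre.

37 m

Observed coordinate differences: Δφ = -0.00374°, Δλ = -0.00520°.
Converting to metres (1° lat = 111100 m, cos φ = 0.623533): observed ΔN = -415.5 m, observed ΔE = -360.2 m.
Subtracting the expected shift leaves a residual of -415.5 − (-452.3) = 36.8 m north and -360.2 − (-365.2) = 5.0 m east.
Residual distance = √(36.8² + 5.0²) = 37.1 m.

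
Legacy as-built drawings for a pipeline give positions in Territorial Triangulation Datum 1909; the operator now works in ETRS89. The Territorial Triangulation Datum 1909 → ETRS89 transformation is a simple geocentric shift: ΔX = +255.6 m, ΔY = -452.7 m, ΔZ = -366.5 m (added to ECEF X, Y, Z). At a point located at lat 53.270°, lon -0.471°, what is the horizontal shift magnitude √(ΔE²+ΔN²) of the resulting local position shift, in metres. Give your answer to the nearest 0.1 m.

The local east axis at (φ, λ) is (−sin λ, cos λ, 0), so ΔE = −sin(-0.471°)·255.6 + cos(-0.471°)·(-452.7) = -450.58 m.
The local north axis is (−sin φ cos λ, −sin φ sin λ, cos φ), giving ΔN = -204.847 − 2.983 − 219.183 = -427.01 m.
Horizontal magnitude = √(ΔE² + ΔN²) = √((-450.58)² + (-427.01)²) = 620.78 m.

620.8 m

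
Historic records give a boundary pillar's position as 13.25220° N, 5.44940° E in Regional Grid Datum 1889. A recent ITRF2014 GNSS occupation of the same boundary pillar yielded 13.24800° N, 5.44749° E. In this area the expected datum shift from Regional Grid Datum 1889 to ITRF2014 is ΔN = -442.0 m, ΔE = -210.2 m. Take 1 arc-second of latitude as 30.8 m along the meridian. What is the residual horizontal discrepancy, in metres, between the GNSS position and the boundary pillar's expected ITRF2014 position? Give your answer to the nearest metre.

24 m

Observed coordinate differences: Δφ = -0.00420°, Δλ = -0.00191°.
Converting to metres (1° lat = 110880 m, cos φ = 0.973370): observed ΔN = -465.7 m, observed ΔE = -206.1 m.
Subtracting the expected shift leaves a residual of -465.7 − (-442.0) = -23.7 m north and -206.1 − (-210.2) = 4.1 m east.
Residual distance = √((-23.7)² + 4.1²) = 24.0 m.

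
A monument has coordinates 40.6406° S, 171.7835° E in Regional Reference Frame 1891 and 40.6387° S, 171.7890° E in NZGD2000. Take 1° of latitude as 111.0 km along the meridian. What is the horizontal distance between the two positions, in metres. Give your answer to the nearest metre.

509 m

Δφ = -40.6387° − -40.6406° = +0.0019°; Δλ = 171.7890° − 171.7835° = +0.0055°.
ΔN = Δφ × 111000 = 210.9 m; ΔE = Δλ × 111000 × cos(-40.6406°) = +0.0055 × 111000 × 0.758810 = 463.3 m.
Distance = √(ΔE² + ΔN²) = √(463.3² + 210.9²) = 509.0 m.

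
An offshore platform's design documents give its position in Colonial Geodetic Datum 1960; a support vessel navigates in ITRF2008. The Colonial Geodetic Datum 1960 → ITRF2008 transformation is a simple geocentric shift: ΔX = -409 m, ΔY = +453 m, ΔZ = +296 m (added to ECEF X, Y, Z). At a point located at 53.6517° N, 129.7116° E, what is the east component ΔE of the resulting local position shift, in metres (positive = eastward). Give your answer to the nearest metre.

ΔE = 25 m

The local east axis at (φ, λ) is (−sin λ, cos λ, 0), so ΔE = −sin(129.7116°)·(-409) + cos(129.7116°)·453 = 25.20 m.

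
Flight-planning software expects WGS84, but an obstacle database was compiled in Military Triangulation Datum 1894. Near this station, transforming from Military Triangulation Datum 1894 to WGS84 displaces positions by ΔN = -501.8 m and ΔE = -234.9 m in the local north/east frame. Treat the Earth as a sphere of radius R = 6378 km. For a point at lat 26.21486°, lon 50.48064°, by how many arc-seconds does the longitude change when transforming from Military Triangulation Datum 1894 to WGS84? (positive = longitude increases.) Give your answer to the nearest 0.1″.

At latitude 26.21486°, cos φ = 0.897144.
One radian of longitude at latitude φ spans R cos φ, so Δλ = ΔE / (R cos φ) = -234.9 / (6378000 × 0.897144) = -4.1052e-05 rad = -8.468″.

Δλ = -8.5″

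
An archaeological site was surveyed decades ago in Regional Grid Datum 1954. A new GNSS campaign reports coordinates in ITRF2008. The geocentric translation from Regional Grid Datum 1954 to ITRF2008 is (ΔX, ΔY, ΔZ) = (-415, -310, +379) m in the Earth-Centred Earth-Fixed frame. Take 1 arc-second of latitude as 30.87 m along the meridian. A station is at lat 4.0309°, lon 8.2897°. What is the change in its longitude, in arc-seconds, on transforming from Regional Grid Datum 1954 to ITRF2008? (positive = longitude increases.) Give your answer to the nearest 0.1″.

sin φ = 0.070294, cos φ = 0.997526, sin λ = 0.144178, cos λ = 0.989552.
East component: ΔE = −sin λ·ΔX + cos λ·ΔY = −(0.144178)(-415) + (0.989552)(-310) = -246.93 m.
1° of latitude spans 3600 × 30.87 = 111132 m; at latitude φ, 1° of longitude spans that × cos φ = 110857.1 m, so Δλ = -246.93 / 110857.1 × 3600 = -8.019″.

Δλ = -8.0″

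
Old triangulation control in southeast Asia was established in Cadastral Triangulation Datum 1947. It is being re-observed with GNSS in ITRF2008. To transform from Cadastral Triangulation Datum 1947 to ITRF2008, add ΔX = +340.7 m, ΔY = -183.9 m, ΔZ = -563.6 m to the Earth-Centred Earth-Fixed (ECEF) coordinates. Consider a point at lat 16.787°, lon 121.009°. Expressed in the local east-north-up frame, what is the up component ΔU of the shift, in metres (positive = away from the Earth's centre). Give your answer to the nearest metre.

ΔU = -482 m

At φ = 16.787°, λ = 121.009°: sin φ = 0.288815, cos φ = 0.957385, sin λ = 0.857086, cos λ = -0.515173.
ΔU = cos φ cos λ·ΔX + cos φ sin λ·ΔY + sin φ·ΔZ = (0.957385)(-0.515173)(340.7) + (0.957385)(0.857086)(-183.9) + (0.288815)(-563.6) = -481.72 m.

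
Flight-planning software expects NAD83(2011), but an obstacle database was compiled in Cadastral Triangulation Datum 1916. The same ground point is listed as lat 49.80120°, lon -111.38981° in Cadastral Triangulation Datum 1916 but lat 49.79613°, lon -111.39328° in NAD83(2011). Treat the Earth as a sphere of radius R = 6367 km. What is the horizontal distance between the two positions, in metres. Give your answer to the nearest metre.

616 m

Δφ = 49.79613° − 49.80120° = -0.00507°; Δλ = -111.39328° − -111.38981° = -0.00347°.
1° along a meridian = πR/180 = 111125 m.
ΔN = Δφ × 111125 = -563.4 m; ΔE = Δλ × 111125 × cos(49.80120°) = -0.00347 × 111125 × 0.645442 = -248.9 m.
Distance = √(ΔE² + ΔN²) = √((-248.9)² + (-563.4)²) = 615.9 m.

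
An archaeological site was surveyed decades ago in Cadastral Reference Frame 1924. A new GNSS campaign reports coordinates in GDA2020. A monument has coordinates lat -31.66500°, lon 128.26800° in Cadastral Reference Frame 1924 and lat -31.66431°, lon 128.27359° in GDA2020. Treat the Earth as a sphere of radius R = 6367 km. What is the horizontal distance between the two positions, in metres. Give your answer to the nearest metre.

534 m

Δφ = -31.66431° − -31.66500° = +0.00069°; Δλ = 128.27359° − 128.26800° = +0.00559°.
1° along a meridian = πR/180 = 111125 m.
ΔN = Δφ × 111125 = 76.7 m; ΔE = Δλ × 111125 × cos(-31.66500°) = +0.00559 × 111125 × 0.851132 = 528.7 m.
Distance = √(ΔE² + ΔN²) = √(528.7² + 76.7²) = 534.2 m.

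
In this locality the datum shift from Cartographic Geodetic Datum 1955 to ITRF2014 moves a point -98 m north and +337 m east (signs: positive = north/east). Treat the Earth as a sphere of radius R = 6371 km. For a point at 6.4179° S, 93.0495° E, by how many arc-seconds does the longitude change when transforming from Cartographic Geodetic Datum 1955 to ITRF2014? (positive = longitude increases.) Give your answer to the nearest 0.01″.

Δλ = 10.98″

At latitude -6.4179°, cos φ = 0.993733.
One radian of longitude at latitude φ spans R cos φ, so Δλ = ΔE / (R cos φ) = 337.0 / (6371000 × 0.993733) = 5.3230e-05 rad = 10.979″.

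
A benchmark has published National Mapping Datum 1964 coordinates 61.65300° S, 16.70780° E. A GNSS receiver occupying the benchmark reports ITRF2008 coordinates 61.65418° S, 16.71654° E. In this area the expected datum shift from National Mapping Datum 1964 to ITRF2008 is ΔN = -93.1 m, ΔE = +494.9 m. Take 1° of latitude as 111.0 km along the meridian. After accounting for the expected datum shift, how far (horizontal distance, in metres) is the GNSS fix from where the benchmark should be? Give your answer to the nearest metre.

51 m

Observed coordinate differences: Δφ = -0.00118°, Δλ = +0.00874°.
Converting to metres (1° lat = 111000 m, cos φ = 0.474810): observed ΔN = -131.0 m, observed ΔE = 460.6 m.
Subtracting the expected shift leaves a residual of -131.0 − (-93.1) = -37.9 m north and 460.6 − (494.9) = -34.3 m east.
Residual distance = √((-37.9)² + (-34.3)²) = 51.1 m.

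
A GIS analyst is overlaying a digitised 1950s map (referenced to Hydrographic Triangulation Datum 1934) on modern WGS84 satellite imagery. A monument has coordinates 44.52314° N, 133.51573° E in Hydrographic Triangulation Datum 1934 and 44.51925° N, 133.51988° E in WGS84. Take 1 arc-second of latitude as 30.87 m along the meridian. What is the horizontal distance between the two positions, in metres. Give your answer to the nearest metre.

Δφ = 44.51925° − 44.52314° = -0.00389°; Δλ = 133.51988° − 133.51573° = +0.00415°.
1° of latitude = 3600 × 30.87 = 111132 m.
ΔN = Δφ × 111132 = -432.3 m; ΔE = Δλ × 111132 × cos(44.52314°) = +0.00415 × 111132 × 0.712967 = 328.8 m.
Distance = √(ΔE² + ΔN²) = √(328.8² + (-432.3)²) = 543.1 m.

543 m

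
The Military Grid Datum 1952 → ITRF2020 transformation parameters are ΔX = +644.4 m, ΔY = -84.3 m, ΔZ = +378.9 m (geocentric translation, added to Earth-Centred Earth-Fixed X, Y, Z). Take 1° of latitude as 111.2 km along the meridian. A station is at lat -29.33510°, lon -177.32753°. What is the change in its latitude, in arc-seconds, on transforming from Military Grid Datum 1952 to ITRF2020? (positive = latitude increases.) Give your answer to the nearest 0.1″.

Δφ = 0.5″

sin φ = -0.489917, cos φ = 0.871769, sin λ = -0.046626, cos λ = -0.998912.
North component: ΔN = −sin φ cos λ·ΔX − sin φ sin λ·ΔY + cos φ·ΔZ = −(-0.489917)(-0.998912)(644.4) − (-0.489917)(-0.046626)(-84.3) + (0.871769)(378.9) = 16.88 m.
1° of latitude spans 111200 m, so Δφ = 16.88 / 111200 × 3600 = 0.546″.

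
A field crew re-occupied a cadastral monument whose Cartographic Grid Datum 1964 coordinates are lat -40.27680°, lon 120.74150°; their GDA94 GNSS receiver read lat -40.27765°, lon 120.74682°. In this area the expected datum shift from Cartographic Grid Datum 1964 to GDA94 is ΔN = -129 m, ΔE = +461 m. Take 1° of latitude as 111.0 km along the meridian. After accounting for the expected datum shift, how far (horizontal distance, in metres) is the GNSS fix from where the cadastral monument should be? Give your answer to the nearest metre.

Observed coordinate differences: Δφ = -0.00085°, Δλ = +0.00532°.
Converting to metres (1° lat = 111000 m, cos φ = 0.762930): observed ΔN = -94.3 m, observed ΔE = 450.5 m.
Subtracting the expected shift leaves a residual of -94.3 − (-129) = 34.7 m north and 450.5 − (461) = -10.5 m east.
Residual distance = √(34.7² + (-10.5)²) = 36.2 m.

36 m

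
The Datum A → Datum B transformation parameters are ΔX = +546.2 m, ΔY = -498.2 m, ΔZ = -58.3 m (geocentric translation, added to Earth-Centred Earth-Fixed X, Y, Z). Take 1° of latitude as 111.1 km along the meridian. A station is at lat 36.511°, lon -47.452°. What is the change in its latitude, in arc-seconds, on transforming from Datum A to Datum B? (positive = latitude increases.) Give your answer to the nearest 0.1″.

Δφ = -15.7″

sin φ = 0.594977, cos φ = 0.803743, sin λ = -0.736711, cos λ = 0.676208.
North component: ΔN = −sin φ cos λ·ΔX − sin φ sin λ·ΔY + cos φ·ΔZ = −(0.594977)(0.676208)(546.2) − (0.594977)(-0.736711)(-498.2) + (0.803743)(-58.3) = -484.98 m.
1° of latitude spans 111100 m, so Δφ = -484.98 / 111100 × 3600 = -15.715″.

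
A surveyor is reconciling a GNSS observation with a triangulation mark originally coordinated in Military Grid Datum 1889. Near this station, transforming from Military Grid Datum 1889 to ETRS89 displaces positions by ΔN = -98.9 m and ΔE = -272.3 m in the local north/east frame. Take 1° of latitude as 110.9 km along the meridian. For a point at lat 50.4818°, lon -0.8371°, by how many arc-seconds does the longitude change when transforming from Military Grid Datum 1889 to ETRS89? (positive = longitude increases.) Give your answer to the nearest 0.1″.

At latitude 50.4818°, cos φ = 0.636323.
1° of longitude at this latitude = 110.9 × cos φ = 70.57 km, so Δλ = -272.3 / 70568.3 = -0.0038587° = -13.891″.

Δλ = -13.9″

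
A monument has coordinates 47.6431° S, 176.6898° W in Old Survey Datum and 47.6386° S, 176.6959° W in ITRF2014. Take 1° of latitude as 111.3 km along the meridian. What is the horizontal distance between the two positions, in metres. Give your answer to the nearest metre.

678 m

Δφ = -47.6386° − -47.6431° = +0.0045°; Δλ = -176.6959° − -176.6898° = -0.0061°.
ΔN = Δφ × 111300 = 500.9 m; ΔE = Δλ × 111300 × cos(-47.6431°) = -0.0061 × 111300 × 0.673747 = -457.4 m.
Distance = √(ΔE² + ΔN²) = √((-457.4)² + 500.9²) = 678.3 m.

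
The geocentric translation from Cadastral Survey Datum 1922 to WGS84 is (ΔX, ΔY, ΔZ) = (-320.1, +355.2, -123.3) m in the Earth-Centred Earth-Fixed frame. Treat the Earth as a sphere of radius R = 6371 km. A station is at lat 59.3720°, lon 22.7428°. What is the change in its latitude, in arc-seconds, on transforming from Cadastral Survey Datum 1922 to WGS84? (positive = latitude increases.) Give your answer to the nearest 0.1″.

sin φ = 0.860493, cos φ = 0.509462, sin λ = 0.386595, cos λ = 0.922250.
North component: ΔN = −sin φ cos λ·ΔX − sin φ sin λ·ΔY + cos φ·ΔZ = −(0.860493)(0.922250)(-320.1) − (0.860493)(0.386595)(355.2) + (0.509462)(-123.3) = 73.05 m.
1° of latitude spans πR/180 = 111195 m, so Δφ = 73.05 / 111195 × 3600 = 2.365″.

Δφ = 2.4″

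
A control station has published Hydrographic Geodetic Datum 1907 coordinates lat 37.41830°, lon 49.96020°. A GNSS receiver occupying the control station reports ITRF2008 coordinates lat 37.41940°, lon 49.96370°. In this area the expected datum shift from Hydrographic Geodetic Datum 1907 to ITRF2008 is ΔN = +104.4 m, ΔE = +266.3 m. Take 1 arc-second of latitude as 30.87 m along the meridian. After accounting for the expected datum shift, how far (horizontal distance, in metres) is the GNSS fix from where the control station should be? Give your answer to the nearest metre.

Observed coordinate differences: Δφ = +0.00110°, Δλ = +0.00350°.
Converting to metres (1° lat = 111132 m, cos φ = 0.794221): observed ΔN = 122.2 m, observed ΔE = 308.9 m.
Subtracting the expected shift leaves a residual of 122.2 − (104.4) = 17.8 m north and 308.9 − (266.3) = 42.6 m east.
Residual distance = √(17.8² + 42.6²) = 46.2 m.

46 m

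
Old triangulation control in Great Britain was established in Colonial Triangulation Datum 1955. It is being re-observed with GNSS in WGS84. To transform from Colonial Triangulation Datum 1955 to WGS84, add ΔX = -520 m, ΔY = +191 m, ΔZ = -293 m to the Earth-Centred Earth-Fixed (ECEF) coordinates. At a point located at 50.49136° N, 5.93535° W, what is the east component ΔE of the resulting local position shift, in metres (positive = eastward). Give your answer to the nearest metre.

The local east axis at (φ, λ) is (−sin λ, cos λ, 0), so ΔE = −sin(-5.93535°)·(-520) + cos(-5.93535°)·191 = 136.20 m.

ΔE = 136 m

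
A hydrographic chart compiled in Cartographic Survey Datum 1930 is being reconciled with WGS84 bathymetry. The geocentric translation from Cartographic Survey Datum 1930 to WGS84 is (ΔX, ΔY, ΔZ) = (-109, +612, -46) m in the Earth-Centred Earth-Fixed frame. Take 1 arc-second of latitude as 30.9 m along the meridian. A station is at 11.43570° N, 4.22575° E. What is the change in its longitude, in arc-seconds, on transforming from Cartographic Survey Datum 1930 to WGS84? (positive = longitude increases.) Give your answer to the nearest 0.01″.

sin φ = 0.198268, cos φ = 0.980148, sin λ = 0.073686, cos λ = 0.997281.
East component: ΔE = −sin λ·ΔX + cos λ·ΔY = −(0.073686)(-109) + (0.997281)(612) = 618.37 m.
1° of latitude spans 3600 × 30.90 = 111240 m; at latitude φ, 1° of longitude spans that × cos φ = 109031.6 m, so Δλ = 618.37 / 109031.6 × 3600 = 20.417″.

Δλ = 20.42″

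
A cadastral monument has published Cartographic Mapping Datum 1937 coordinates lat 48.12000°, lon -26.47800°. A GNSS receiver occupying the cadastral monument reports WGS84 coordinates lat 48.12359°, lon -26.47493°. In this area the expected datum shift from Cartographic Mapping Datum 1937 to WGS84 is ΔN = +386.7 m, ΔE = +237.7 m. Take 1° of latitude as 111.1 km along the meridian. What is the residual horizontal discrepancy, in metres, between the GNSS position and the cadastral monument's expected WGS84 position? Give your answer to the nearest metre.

16 m

Observed coordinate differences: Δφ = +0.00359°, Δλ = +0.00307°.
Converting to metres (1° lat = 111100 m, cos φ = 0.667573): observed ΔN = 398.8 m, observed ΔE = 227.7 m.
Subtracting the expected shift leaves a residual of 398.8 − (386.7) = 12.1 m north and 227.7 − (237.7) = -10.0 m east.
Residual distance = √(12.1² + (-10.0)²) = 15.7 m.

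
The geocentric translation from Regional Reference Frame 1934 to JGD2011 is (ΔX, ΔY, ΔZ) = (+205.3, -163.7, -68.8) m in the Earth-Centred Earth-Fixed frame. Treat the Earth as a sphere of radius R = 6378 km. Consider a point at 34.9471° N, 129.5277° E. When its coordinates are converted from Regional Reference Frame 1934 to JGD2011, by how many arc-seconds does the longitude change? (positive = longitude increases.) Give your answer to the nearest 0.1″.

Δλ = -2.1″

sin φ = 0.572820, cos φ = 0.819681, sin λ = 0.771317, cos λ = -0.636451.
East component: ΔE = −sin λ·ΔX + cos λ·ΔY = −(0.771317)(205.3) + (-0.636451)(-163.7) = -54.16 m.
1° of latitude spans πR/180 = 111317 m; at latitude φ, 1° of longitude spans that × cos φ = 91244.5 m, so Δλ = -54.16 / 91244.5 × 3600 = -2.137″.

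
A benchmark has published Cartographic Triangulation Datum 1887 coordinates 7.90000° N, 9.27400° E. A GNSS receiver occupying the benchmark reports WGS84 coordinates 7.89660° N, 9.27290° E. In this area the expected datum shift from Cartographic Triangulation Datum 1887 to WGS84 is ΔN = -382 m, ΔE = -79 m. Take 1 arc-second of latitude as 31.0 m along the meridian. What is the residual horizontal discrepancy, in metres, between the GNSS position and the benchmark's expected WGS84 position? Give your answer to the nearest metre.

43 m

Observed coordinate differences: Δφ = -0.00340°, Δλ = -0.00110°.
Converting to metres (1° lat = 111600 m, cos φ = 0.990509): observed ΔN = -379.4 m, observed ΔE = -121.6 m.
Subtracting the expected shift leaves a residual of -379.4 − (-382) = 2.6 m north and -121.6 − (-79) = -42.6 m east.
Residual distance = √(2.6² + (-42.6)²) = 42.7 m.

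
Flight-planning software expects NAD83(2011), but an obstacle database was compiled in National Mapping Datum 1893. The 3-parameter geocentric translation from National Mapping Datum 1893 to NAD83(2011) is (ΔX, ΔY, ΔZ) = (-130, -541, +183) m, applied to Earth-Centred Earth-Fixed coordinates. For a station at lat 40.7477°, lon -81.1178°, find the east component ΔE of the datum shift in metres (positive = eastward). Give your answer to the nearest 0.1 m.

The local east axis at (φ, λ) is (−sin λ, cos λ, 0), so ΔE = −sin(-81.1178°)·(-130) + cos(-81.1178°)·(-541) = -211.97 m.

ΔE = -212.0 m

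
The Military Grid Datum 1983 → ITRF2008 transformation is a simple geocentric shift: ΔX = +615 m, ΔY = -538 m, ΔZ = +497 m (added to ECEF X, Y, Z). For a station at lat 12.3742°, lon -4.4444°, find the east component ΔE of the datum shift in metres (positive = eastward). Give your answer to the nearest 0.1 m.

ΔE = -488.7 m

At φ = 12.3742°, λ = -4.4444°: sin φ = 0.214296, cos φ = 0.976769, sin λ = -0.077492, cos λ = 0.996993.
ΔE = −sin λ·ΔX + cos λ·ΔY = −(-0.077492)·(615) + (0.996993)·(-538) = -488.72 m.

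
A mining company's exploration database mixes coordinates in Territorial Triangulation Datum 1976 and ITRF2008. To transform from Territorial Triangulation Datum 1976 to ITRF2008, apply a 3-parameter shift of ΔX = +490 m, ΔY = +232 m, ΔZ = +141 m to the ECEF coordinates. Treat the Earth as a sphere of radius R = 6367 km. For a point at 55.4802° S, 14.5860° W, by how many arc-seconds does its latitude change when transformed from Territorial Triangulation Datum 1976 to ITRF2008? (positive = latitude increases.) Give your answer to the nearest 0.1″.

sin φ = -0.823930, cos φ = 0.566691, sin λ = -0.251833, cos λ = 0.967771.
North component: ΔN = −sin φ cos λ·ΔX − sin φ sin λ·ΔY + cos φ·ΔZ = −(-0.823930)(0.967771)(490) − (-0.823930)(-0.251833)(232) + (0.566691)(141) = 422.48 m.
1° of latitude spans πR/180 = 111125 m, so Δφ = 422.48 / 111125 × 3600 = 13.687″.

Δφ = 13.7″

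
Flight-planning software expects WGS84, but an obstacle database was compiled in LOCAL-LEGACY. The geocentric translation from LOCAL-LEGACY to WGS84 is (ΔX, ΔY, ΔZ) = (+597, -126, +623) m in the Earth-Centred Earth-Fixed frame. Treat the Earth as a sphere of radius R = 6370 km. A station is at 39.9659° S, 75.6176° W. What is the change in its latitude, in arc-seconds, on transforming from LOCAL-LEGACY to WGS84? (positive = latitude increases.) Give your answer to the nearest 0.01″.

sin φ = -0.642332, cos φ = 0.766427, sin λ = -0.968660, cos λ = 0.248392.
North component: ΔN = −sin φ cos λ·ΔX − sin φ sin λ·ΔY + cos φ·ΔZ = −(-0.642332)(0.248392)(597) − (-0.642332)(-0.968660)(-126) + (0.766427)(623) = 651.13 m.
1° of latitude spans πR/180 = 111177 m, so Δφ = 651.13 / 111177 × 3600 = 21.084″.

Δφ = 21.08″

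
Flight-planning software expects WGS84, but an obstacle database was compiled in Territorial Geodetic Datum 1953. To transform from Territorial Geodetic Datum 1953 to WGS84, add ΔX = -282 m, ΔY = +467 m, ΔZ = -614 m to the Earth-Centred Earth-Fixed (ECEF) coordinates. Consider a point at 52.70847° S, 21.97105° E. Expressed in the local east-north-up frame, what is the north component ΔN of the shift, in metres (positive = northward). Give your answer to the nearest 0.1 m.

The local north axis is (−sin φ cos λ, −sin φ sin λ, cos φ), giving ΔN = -208.055 + 139.003 − 372.005 = -441.06 m.

ΔN = -441.1 m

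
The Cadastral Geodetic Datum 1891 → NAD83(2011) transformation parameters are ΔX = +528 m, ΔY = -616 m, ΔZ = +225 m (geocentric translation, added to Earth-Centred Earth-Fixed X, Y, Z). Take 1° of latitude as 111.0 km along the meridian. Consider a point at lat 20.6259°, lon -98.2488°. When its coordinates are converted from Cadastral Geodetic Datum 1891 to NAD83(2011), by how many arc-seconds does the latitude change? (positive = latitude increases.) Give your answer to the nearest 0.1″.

sin φ = 0.352265, cos φ = 0.935900, sin λ = -0.989654, cos λ = -0.143472.
North component: ΔN = −sin φ cos λ·ΔX − sin φ sin λ·ΔY + cos φ·ΔZ = −(0.352265)(-0.143472)(528) − (0.352265)(-0.989654)(-616) + (0.935900)(225) = 22.51 m.
1° of latitude spans 111000 m, so Δφ = 22.51 / 111000 × 3600 = 0.730″.

Δφ = 0.7″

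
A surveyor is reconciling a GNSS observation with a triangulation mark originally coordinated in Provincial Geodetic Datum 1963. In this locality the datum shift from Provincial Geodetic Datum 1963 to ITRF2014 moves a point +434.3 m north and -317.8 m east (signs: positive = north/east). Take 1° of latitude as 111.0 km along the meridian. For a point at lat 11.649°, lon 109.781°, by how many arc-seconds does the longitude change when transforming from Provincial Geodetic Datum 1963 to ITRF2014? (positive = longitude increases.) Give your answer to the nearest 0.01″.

At latitude 11.649°, cos φ = 0.979403.
1° of longitude at this latitude = 111.0 × cos φ = 108.71 km, so Δλ = -317.8 / 108713.7 = -0.0029233° = -10.524″.

Δλ = -10.52″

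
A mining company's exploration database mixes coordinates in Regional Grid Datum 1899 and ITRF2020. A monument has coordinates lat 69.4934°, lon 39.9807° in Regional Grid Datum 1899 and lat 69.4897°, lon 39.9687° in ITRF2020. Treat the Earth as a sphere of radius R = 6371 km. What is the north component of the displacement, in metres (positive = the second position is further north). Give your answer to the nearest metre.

ΔN = -411 m

Δφ = 69.4897° − 69.4934° = -0.0037°; Δλ = 39.9687° − 39.9807° = -0.0120°.
1° along a meridian = πR/180 = 111195 m.
ΔN = Δφ × 111195 = -411.4 m; ΔE = Δλ × 111195 × cos(69.4934°) = -0.0120 × 111195 × 0.350315 = -467.4 m.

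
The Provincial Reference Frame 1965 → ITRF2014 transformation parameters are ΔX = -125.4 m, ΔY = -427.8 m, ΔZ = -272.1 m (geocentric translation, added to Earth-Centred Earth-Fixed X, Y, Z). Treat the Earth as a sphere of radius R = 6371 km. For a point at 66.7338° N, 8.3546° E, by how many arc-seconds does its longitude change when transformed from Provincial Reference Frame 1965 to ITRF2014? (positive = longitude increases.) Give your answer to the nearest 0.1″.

Δλ = -33.2″

sin φ = 0.918680, cos φ = 0.395004, sin λ = 0.145299, cos λ = 0.989388.
East component: ΔE = −sin λ·ΔX + cos λ·ΔY = −(0.145299)(-125.4) + (0.989388)(-427.8) = -405.04 m.
1° of latitude spans πR/180 = 111195 m; at latitude φ, 1° of longitude spans that × cos φ = 43922.4 m, so Δλ = -405.04 / 43922.4 × 3600 = -33.198″.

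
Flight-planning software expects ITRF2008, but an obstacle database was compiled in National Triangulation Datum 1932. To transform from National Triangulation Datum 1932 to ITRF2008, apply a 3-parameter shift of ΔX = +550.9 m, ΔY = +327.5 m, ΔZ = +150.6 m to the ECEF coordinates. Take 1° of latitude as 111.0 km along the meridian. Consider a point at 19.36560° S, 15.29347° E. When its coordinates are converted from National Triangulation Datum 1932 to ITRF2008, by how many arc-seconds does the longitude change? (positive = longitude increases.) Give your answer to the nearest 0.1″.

Δλ = 5.9″

sin φ = -0.331595, cos φ = 0.943422, sin λ = 0.263763, cos λ = 0.964587.
East component: ΔE = −sin λ·ΔX + cos λ·ΔY = −(0.263763)(550.9) + (0.964587)(327.5) = 170.60 m.
1° of latitude spans 111000 m; at latitude φ, 1° of longitude spans that × cos φ = 104719.8 m, so Δλ = 170.60 / 104719.8 × 3600 = 5.865″.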